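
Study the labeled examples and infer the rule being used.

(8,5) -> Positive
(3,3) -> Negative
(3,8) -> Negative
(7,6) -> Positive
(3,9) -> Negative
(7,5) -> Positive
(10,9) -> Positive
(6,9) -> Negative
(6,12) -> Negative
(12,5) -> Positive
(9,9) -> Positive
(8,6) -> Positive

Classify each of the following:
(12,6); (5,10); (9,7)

Every 'Positive' example satisfies: first ≥ 7. None of the 'Negative' examples do.

Positive, Negative, Positive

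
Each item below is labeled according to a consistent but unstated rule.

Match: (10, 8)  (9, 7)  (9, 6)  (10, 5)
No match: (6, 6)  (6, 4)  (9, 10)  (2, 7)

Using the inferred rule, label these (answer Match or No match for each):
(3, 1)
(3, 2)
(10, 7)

No match, No match, Match

The rule appears to be: first > second AND sum ≥ 12.
(3, 1): 3 > 1, 3+1 = 4 — does not fit, so No match.
(3, 2): 3 > 2, 3+2 = 5 — does not fit, so No match.
(10, 7): 10 > 7, 10+7 = 17 — satisfies this, so Match.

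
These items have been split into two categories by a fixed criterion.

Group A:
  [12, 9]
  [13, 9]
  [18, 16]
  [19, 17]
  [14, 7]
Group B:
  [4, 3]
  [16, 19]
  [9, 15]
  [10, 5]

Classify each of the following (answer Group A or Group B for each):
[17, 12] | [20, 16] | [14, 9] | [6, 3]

Group A, Group A, Group A, Group B

All 'Group A' examples share one property — first > second AND sum ≥ 21 — and every 'Group B' example lacks it.
[17, 12] → 17 > 12, 17+12 = 29 → Group A.
[20, 16] → 20 > 16, 20+16 = 36 → Group A.
[14, 9] → 14 > 9, 14+9 = 23 → Group A.
[6, 3] → 6 > 3, 6+3 = 9 → Group B.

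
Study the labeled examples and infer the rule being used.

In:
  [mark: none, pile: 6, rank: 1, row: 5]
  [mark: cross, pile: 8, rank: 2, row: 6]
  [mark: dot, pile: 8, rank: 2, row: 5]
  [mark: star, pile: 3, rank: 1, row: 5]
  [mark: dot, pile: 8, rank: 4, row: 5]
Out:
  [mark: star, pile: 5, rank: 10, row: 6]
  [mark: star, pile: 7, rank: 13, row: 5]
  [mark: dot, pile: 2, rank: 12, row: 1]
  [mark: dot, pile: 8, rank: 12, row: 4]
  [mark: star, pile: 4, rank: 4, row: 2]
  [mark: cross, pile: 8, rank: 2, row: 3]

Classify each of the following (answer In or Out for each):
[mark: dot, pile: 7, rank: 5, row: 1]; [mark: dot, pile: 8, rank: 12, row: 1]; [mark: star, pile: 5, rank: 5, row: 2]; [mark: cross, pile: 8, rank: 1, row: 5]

One predicate separates the groups cleanly: rank ≤ 4 AND row ≥ 4.
Out: [mark: dot, pile: 7, rank: 5, row: 1], since rank = 5, row = 1. Out: [mark: dot, pile: 8, rank: 12, row: 1], since rank = 12, row = 1. Out: [mark: star, pile: 5, rank: 5, row: 2], since rank = 5, row = 2. In: [mark: cross, pile: 8, rank: 1, row: 5], since rank = 1, row = 5.

Out, Out, Out, In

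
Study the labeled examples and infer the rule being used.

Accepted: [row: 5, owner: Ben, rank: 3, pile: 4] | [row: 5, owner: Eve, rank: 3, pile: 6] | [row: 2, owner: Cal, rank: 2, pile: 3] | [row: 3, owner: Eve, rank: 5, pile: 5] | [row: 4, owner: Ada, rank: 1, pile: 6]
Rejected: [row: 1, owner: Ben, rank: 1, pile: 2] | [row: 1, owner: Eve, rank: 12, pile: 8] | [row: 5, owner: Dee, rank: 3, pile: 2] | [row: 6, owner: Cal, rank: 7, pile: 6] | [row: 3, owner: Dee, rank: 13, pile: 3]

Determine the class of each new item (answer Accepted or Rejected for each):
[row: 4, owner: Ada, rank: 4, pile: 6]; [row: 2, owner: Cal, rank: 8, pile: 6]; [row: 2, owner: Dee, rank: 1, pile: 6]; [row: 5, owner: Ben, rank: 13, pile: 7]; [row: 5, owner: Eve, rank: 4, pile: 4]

Accepted, Rejected, Accepted, Rejected, Accepted

Rule: pile ≥ 3 AND rank ≤ 5. This holds for each 'Accepted' example and fails for each 'Rejected' one.
Accepted: [row: 4, owner: Ada, rank: 4, pile: 6], since pile = 6, rank = 4. Rejected: [row: 2, owner: Cal, rank: 8, pile: 6], since pile = 6, rank = 8. Accepted: [row: 2, owner: Dee, rank: 1, pile: 6], since pile = 6, rank = 1. Rejected: [row: 5, owner: Ben, rank: 13, pile: 7], since pile = 7, rank = 13. Accepted: [row: 5, owner: Eve, rank: 4, pile: 4], since pile = 4, rank = 4.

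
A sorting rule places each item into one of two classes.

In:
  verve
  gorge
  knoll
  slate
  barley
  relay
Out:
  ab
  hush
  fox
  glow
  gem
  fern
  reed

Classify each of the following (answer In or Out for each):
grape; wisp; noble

In, Out, In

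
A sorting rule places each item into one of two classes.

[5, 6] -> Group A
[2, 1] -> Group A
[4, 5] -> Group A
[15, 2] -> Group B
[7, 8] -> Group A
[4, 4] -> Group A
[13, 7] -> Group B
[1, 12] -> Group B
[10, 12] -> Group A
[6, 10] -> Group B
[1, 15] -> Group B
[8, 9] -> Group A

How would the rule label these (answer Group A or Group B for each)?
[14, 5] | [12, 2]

All 'Group A' examples share one property — |first − second| ≤ 2 — and every 'Group B' example lacks it.
[14, 5]: Group B (|14−5| = 9).
[12, 2]: Group B (|12−2| = 10).

Group B, Group B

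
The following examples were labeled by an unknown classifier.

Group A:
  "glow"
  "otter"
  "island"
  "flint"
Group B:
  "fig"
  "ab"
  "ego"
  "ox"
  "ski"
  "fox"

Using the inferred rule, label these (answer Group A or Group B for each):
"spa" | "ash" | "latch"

Group B, Group B, Group A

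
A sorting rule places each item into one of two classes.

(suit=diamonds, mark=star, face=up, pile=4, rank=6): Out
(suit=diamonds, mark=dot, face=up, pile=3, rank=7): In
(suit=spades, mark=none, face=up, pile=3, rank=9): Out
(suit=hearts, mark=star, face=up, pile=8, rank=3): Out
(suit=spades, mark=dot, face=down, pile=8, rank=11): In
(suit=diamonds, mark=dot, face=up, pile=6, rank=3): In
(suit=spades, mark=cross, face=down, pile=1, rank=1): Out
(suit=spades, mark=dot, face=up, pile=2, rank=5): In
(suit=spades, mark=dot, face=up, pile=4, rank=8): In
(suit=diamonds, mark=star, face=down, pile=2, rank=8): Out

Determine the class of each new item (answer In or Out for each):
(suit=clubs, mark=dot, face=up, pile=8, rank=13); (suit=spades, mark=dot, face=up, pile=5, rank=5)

In, In

Rule: mark is dot. This holds for each 'In' example and fails for each 'Out' one.
(suit=clubs, mark=dot, face=up, pile=8, rank=13) → mark is dot → In.
(suit=spades, mark=dot, face=up, pile=5, rank=5) → mark is dot → In.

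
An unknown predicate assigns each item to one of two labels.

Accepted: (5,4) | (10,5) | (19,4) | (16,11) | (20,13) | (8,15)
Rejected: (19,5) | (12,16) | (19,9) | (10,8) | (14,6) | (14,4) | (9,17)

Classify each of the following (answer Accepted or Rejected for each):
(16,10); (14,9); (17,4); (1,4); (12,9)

Looking at the examples, the only property every 'Accepted' case has and every 'Rejected' case lacks is: sum is odd.

Rejected, Accepted, Accepted, Accepted, Accepted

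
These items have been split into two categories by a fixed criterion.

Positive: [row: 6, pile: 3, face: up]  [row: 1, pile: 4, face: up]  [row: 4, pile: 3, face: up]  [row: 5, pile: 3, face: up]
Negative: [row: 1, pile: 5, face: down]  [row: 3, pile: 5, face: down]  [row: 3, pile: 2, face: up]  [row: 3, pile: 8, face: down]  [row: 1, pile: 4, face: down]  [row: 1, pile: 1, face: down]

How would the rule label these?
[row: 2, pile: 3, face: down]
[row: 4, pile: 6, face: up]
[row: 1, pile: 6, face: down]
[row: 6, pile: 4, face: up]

Negative, Positive, Negative, Positive

Every 'Positive' example satisfies: face is up AND pile ≥ 3. None of the 'Negative' examples do.
Negative: [row: 2, pile: 3, face: down], since face is down, pile = 3.
Positive: [row: 4, pile: 6, face: up], since face is up, pile = 6.
Negative: [row: 1, pile: 6, face: down], since face is down, pile = 6.
Positive: [row: 6, pile: 4, face: up], since face is up, pile = 4.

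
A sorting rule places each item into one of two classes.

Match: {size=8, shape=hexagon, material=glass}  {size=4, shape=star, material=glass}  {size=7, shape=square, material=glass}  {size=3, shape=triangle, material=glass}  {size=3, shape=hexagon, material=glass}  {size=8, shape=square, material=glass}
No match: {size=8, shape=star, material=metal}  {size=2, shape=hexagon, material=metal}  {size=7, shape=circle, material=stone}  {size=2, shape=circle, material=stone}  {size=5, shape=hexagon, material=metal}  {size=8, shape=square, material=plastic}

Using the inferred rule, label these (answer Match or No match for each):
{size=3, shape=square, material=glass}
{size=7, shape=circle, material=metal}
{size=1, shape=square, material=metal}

Match, No match, No match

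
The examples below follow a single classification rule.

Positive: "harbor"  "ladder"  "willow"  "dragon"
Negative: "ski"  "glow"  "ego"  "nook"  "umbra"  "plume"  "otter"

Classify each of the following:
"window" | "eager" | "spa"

Positive, Negative, Negative

The classifier is using: length 6.
Positive: "window", since length 6.
Negative: "eager", since length 5.
Negative: "spa", since length 3.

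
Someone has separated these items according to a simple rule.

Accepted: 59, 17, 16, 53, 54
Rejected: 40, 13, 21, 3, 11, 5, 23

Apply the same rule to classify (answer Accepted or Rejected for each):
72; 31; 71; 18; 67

Accepted, Rejected, Accepted, Accepted, Accepted

'Accepted' ⟺ digit sum ≥ 6.
72 — digit sum 7+2 = 9, hence Accepted. 31 — digit sum 3+1 = 4, hence Rejected. 71 — digit sum 7+1 = 8, hence Accepted. 18 — digit sum 1+8 = 9, hence Accepted. 67 — digit sum 6+7 = 13, hence Accepted.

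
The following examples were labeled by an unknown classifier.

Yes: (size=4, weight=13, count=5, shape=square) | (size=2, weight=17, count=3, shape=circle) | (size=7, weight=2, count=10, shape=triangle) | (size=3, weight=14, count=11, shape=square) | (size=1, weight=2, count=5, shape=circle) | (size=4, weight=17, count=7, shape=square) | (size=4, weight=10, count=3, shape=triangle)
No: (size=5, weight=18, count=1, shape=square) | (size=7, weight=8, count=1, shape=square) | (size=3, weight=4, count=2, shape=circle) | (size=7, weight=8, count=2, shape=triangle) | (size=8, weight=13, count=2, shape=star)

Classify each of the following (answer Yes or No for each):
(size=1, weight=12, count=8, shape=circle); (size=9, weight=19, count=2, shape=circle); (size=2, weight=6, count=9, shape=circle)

A rule that fits every label: count ≥ 3 — true of each 'Yes' example, false of each 'No' one.
(size=1, weight=12, count=8, shape=circle): count = 8 — meets the rule, so Yes. (size=9, weight=19, count=2, shape=circle): count = 2 — doesn't qualify, so No. (size=2, weight=6, count=9, shape=circle): count = 9 — meets the rule, so Yes.

Yes, No, Yes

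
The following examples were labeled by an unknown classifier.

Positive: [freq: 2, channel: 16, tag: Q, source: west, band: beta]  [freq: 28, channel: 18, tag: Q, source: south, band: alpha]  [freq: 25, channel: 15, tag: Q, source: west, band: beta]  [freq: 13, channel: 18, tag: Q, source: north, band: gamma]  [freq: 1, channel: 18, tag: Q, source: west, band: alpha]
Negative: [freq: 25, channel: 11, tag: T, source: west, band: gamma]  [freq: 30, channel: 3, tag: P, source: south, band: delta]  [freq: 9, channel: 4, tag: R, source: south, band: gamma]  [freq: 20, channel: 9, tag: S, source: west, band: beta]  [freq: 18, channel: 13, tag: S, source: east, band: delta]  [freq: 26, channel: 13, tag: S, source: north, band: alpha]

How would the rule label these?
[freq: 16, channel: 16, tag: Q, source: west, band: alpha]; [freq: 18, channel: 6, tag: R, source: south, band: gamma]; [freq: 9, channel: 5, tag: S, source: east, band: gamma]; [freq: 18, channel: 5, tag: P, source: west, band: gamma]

Rule: tag is Q. This holds for each 'Positive' example and fails for each 'Negative' one.
[freq: 16, channel: 16, tag: Q, source: west, band: alpha]: tag is Q — fits, so Positive.
[freq: 18, channel: 6, tag: R, source: south, band: gamma]: tag is R — doesn't match, so Negative.
[freq: 9, channel: 5, tag: S, source: east, band: gamma]: tag is S — doesn't match, so Negative.
[freq: 18, channel: 5, tag: P, source: west, band: gamma]: tag is P — doesn't match, so Negative.

Positive, Negative, Negative, Negative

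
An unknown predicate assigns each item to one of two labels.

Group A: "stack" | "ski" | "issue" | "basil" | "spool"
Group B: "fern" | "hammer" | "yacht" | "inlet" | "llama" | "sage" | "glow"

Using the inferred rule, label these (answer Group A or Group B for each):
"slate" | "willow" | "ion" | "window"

Group A, Group B, Group B, Group B

One predicate separates the groups cleanly: odd length AND contains 's'.
"slate": Group A (length 5, has 's').
"willow": Group B (length 6, no 's').
"ion": Group B (length 3, no 's').
"window": Group B (length 6, no 's').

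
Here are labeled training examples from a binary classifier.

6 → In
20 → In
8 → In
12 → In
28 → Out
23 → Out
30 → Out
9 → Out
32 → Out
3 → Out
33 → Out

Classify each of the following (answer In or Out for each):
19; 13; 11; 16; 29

A rule that fits every label: even AND at most 20 — true of each 'In' example, false of each 'Out' one.
19: 19 is odd, 19 ≤ 20, fails this test → Out.
13: 13 is odd, 13 ≤ 20, fails this test → Out.
11: 11 is odd, 11 ≤ 20, fails this test → Out.
16: 16 is even, 16 ≤ 20, matches → In.
29: 29 is odd, 29 > 20, fails this test → Out.

Out, Out, Out, In, Out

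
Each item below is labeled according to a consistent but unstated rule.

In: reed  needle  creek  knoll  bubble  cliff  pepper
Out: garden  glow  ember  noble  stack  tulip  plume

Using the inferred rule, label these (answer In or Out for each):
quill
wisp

In, Out

The classifier is using: has a double letter.
quill — 'll' doubled, hence In. wisp — no doubled letter, hence Out.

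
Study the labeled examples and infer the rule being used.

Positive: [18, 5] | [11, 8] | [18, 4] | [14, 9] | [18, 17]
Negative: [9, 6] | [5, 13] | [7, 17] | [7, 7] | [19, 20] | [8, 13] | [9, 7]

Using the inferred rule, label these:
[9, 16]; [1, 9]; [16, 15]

Negative, Negative, Positive

'Positive' ⟺ first > second AND sum ≥ 18.
[9, 16] — 9 < 16, 9+16 = 25, hence Negative.
[1, 9] — 1 < 9, 1+9 = 10, hence Negative.
[16, 15] — 16 > 15, 16+15 = 31, hence Positive.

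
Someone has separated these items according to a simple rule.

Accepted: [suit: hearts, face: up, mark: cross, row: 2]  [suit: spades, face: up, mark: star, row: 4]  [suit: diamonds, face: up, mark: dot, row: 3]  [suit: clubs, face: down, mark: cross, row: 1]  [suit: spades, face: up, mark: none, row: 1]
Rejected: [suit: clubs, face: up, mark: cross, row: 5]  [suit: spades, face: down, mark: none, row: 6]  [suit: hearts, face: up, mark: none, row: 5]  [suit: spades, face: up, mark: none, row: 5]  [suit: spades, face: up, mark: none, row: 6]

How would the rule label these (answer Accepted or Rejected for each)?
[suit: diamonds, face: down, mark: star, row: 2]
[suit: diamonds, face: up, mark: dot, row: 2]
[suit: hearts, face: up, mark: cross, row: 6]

Accepted, Accepted, Rejected

Rule: row ≤ 4. This holds for each 'Accepted' example and fails for each 'Rejected' one.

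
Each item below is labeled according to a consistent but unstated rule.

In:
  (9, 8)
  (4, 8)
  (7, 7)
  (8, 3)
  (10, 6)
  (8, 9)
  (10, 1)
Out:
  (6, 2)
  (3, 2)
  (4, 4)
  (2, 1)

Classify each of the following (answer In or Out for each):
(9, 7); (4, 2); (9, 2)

In, Out, In

The classifier is using: sum ≥ 11.
(9, 7) — 9+7 = 16, hence In. (4, 2) — 4+2 = 6, hence Out. (9, 2) — 9+2 = 11, hence In.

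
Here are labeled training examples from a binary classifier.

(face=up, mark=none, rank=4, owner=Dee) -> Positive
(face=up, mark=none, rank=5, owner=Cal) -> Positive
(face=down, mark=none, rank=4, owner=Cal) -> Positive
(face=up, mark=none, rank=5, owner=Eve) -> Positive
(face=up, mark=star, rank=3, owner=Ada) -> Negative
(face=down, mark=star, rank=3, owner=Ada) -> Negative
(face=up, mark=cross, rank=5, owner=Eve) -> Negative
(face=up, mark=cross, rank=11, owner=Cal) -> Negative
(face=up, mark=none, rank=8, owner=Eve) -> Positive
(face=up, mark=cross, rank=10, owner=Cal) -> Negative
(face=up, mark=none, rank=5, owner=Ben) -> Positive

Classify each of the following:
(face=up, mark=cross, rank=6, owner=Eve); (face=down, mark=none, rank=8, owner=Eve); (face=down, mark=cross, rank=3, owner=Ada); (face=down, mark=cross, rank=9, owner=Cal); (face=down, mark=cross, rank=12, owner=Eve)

Comparing the two groups points to one rule — mark is none.
(face=up, mark=cross, rank=6, owner=Eve) → mark is cross → Negative.
(face=down, mark=none, rank=8, owner=Eve) → mark is none → Positive.
(face=down, mark=cross, rank=3, owner=Ada) → mark is cross → Negative.
(face=down, mark=cross, rank=9, owner=Cal) → mark is cross → Negative.
(face=down, mark=cross, rank=12, owner=Eve) → mark is cross → Negative.

Negative, Positive, Negative, Negative, Negative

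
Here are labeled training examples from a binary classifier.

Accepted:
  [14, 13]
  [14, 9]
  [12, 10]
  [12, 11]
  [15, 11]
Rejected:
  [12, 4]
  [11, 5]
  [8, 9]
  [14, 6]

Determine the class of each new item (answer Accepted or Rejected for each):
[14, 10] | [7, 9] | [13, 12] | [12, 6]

Accepted, Rejected, Accepted, Rejected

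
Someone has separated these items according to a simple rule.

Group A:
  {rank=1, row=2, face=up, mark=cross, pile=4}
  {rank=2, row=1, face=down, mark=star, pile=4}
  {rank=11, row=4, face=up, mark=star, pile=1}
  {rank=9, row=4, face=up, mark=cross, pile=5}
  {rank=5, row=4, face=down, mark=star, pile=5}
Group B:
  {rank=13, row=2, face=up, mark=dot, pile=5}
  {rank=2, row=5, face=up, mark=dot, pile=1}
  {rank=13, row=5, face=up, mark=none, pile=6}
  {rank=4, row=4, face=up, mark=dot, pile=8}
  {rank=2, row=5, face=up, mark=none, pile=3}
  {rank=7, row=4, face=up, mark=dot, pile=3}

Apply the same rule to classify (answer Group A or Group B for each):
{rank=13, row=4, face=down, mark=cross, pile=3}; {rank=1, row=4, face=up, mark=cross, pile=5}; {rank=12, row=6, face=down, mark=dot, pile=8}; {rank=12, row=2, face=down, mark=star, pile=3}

Every 'Group A' example satisfies: mark is star OR mark is cross. None of the 'Group B' examples do.
Group A: {rank=13, row=4, face=down, mark=cross, pile=3}, since mark is cross. Group A: {rank=1, row=4, face=up, mark=cross, pile=5}, since mark is cross. Group B: {rank=12, row=6, face=down, mark=dot, pile=8}, since mark is dot. Group A: {rank=12, row=2, face=down, mark=star, pile=3}, since mark is star.

Group A, Group A, Group B, Group A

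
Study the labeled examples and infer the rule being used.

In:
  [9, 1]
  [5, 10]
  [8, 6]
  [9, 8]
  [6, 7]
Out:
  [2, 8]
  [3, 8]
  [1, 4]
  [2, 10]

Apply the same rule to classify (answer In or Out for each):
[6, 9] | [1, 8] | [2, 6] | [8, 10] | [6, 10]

The rule appears to be: first ≥ 4.
[6, 9]: first 6, matches → In. [1, 8]: first 1, does not satisfy this → Out. [2, 6]: first 2, does not satisfy this → Out. [8, 10]: first 8, matches → In. [6, 10]: first 6, matches → In.

In, Out, Out, In, In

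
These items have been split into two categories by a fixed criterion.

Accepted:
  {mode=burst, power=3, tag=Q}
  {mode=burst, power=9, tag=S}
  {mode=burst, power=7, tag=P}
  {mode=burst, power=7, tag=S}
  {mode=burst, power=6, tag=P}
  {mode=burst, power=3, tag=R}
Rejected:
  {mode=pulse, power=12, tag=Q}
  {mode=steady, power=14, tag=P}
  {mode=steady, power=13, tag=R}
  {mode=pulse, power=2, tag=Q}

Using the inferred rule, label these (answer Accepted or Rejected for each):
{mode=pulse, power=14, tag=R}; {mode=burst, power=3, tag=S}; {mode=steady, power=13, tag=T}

One predicate separates the groups cleanly: mode is burst.

Rejected, Accepted, Rejected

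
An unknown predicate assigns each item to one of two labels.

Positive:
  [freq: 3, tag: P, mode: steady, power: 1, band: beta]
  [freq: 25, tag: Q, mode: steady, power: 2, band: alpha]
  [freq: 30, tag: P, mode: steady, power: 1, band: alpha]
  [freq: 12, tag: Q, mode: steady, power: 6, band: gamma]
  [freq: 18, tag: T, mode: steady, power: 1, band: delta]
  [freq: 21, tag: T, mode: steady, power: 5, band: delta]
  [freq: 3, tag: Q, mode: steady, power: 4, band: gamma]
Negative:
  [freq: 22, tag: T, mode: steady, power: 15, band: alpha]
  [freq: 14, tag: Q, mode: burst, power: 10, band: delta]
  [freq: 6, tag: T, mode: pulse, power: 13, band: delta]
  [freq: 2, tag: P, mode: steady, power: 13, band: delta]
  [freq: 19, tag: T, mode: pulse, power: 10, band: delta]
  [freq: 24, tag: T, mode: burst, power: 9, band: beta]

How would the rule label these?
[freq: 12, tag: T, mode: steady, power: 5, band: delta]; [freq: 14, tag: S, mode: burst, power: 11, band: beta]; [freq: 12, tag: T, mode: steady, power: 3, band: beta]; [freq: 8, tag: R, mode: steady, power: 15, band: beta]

Positive, Negative, Positive, Negative

All 'Positive' examples share one property — power ≤ 6 — and every 'Negative' example lacks it.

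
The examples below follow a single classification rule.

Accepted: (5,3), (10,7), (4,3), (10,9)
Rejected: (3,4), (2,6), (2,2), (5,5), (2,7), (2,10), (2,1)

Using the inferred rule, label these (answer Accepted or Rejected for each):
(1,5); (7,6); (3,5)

The simplest hypothesis consistent with all the labels is: first > second AND sum ≥ 4.
(1,5) → 1 < 5, 1+5 = 6 → Rejected.
(7,6) → 7 > 6, 7+6 = 13 → Accepted.
(3,5) → 3 < 5, 3+5 = 8 → Rejected.

Rejected, Accepted, Rejected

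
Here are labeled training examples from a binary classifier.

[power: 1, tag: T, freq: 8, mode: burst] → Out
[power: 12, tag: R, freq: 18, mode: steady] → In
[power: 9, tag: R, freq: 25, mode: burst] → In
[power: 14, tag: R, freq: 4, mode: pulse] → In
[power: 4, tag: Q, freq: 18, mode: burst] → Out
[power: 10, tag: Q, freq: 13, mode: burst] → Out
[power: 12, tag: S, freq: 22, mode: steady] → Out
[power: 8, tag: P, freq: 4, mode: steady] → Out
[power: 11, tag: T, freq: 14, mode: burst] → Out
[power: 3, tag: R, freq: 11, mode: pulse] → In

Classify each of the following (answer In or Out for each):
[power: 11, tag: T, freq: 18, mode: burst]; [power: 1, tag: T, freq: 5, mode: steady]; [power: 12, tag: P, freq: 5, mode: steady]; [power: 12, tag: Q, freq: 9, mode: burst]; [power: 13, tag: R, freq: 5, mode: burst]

Out, Out, Out, Out, In

Rule: tag is R. This holds for each 'In' example and fails for each 'Out' one.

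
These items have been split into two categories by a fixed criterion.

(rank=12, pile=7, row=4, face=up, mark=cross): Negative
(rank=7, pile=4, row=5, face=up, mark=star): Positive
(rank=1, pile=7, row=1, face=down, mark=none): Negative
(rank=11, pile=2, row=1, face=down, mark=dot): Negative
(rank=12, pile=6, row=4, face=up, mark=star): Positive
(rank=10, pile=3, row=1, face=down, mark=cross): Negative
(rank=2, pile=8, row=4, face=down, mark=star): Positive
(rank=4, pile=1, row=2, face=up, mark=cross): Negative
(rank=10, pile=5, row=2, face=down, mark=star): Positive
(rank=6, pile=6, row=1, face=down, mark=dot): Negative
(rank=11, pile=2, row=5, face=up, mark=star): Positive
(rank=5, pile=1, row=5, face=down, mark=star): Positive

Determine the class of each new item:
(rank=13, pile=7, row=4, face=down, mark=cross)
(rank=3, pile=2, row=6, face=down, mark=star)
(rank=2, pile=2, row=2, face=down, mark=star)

Negative, Positive, Positive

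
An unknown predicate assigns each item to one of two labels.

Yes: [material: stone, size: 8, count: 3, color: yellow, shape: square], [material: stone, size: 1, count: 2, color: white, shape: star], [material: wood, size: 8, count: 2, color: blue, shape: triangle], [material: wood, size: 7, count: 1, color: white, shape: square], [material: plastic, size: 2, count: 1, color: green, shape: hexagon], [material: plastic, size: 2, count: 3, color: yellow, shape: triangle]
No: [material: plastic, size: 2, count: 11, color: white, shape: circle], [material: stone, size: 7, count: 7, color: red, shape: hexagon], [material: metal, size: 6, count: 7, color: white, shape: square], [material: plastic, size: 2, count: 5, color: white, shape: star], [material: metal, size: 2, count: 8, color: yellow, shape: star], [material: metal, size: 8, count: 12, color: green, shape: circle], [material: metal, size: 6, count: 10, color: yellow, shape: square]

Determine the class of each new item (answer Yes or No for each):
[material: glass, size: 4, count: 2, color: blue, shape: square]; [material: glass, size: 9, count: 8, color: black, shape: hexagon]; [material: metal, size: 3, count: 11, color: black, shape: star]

Rule: count ≤ 3. This holds for each 'Yes' example and fails for each 'No' one.
Yes: [material: glass, size: 4, count: 2, color: blue, shape: square], since count = 2.
No: [material: glass, size: 9, count: 8, color: black, shape: hexagon], since count = 8.
No: [material: metal, size: 3, count: 11, color: black, shape: star], since count = 11.

Yes, No, No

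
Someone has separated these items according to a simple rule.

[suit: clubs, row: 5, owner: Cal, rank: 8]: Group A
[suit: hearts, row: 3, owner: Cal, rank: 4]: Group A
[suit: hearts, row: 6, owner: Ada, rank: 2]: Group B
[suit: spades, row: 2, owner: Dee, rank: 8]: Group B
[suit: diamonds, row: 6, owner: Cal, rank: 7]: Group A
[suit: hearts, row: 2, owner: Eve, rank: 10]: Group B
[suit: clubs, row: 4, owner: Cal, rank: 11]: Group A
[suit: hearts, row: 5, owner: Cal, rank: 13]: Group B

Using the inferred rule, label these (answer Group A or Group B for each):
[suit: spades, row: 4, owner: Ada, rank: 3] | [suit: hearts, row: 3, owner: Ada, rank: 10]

All 'Group A' examples share one property — owner is Cal AND rank ≤ 11 — and every 'Group B' example lacks it.
[suit: spades, row: 4, owner: Ada, rank: 3]: owner is Ada, rank = 3 — does not satisfy this, so Group B.
[suit: hearts, row: 3, owner: Ada, rank: 10]: owner is Ada, rank = 10 — does not satisfy this, so Group B.

Group B, Group B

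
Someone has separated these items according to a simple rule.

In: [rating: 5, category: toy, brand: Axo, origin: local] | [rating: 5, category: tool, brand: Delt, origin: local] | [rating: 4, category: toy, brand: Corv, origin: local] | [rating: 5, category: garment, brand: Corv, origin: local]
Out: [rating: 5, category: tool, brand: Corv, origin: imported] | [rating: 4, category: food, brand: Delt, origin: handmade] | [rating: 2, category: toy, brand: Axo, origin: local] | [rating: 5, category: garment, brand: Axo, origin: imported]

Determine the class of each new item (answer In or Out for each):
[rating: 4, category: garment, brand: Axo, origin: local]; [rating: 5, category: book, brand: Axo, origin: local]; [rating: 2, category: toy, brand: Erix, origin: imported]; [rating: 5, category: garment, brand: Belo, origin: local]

Every 'In' example satisfies: origin is local AND rating ≥ 4. None of the 'Out' examples do.

In, In, Out, In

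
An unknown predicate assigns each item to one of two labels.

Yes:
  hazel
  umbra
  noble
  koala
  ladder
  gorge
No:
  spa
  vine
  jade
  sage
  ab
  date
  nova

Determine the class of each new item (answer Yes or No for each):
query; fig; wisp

Yes, No, No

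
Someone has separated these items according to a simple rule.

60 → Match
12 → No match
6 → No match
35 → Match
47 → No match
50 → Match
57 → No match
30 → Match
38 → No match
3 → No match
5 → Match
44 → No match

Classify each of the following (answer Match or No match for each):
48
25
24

All 'Match' examples share one property — multiple of 5 — and every 'No match' example lacks it.

No match, Match, No match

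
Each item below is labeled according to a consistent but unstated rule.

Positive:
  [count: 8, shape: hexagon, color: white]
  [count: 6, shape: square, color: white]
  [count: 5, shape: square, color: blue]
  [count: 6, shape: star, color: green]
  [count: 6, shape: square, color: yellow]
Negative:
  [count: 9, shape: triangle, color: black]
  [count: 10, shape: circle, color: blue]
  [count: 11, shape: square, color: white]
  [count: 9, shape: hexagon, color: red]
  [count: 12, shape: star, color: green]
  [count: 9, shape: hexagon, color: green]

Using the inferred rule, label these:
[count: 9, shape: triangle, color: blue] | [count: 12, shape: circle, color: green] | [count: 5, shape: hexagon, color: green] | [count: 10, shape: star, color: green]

A rule that fits every label: count ≤ 8 — true of each 'Positive' example, false of each 'Negative' one.
[count: 9, shape: triangle, color: blue]: count = 9, does not fit → Negative.
[count: 12, shape: circle, color: green]: count = 12, does not fit → Negative.
[count: 5, shape: hexagon, color: green]: count = 5, fits → Positive.
[count: 10, shape: star, color: green]: count = 10, does not fit → Negative.

Negative, Negative, Positive, Negative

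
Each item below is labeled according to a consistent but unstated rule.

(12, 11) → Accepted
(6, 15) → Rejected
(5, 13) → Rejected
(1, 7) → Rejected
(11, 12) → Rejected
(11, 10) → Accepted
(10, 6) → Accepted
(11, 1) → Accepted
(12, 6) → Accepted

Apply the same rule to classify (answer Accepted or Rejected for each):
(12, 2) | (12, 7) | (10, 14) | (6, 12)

Every 'Accepted' example satisfies: first > second. None of the 'Rejected' examples do.
(12, 2) → 12 > 2 → Accepted. (12, 7) → 12 > 7 → Accepted. (10, 14) → 10 < 14 → Rejected. (6, 12) → 6 < 12 → Rejected.

Accepted, Accepted, Rejected, Rejected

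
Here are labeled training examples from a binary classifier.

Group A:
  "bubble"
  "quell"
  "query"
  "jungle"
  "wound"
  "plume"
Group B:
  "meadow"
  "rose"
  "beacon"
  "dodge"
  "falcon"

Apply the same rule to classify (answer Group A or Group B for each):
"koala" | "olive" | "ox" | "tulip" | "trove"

The distinguishing property — contains 'u' — holds for all the 'Group A' cases and none of the 'Group B' cases.
"koala": Group B (no 'u'). "olive": Group B (no 'u'). "ox": Group B (no 'u'). "tulip": Group A (has 'u'). "trove": Group B (no 'u').

Group B, Group B, Group B, Group A, Group B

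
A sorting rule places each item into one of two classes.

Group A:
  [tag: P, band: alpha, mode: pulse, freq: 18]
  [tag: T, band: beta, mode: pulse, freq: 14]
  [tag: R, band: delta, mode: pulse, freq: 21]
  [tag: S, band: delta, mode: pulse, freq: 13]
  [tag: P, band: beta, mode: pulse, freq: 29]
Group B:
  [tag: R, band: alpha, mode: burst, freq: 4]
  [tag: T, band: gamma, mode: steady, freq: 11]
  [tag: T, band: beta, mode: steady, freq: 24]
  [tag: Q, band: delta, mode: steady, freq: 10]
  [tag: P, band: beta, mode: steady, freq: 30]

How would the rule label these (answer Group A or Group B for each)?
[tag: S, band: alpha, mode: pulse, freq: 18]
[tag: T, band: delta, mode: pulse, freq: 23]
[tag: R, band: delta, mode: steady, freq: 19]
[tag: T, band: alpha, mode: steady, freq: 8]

Group A, Group A, Group B, Group B

Checking candidate rules against both groups, what survives is: mode is pulse.
[tag: S, band: alpha, mode: pulse, freq: 18]: Group A (mode is pulse). [tag: T, band: delta, mode: pulse, freq: 23]: Group A (mode is pulse). [tag: R, band: delta, mode: steady, freq: 19]: Group B (mode is steady). [tag: T, band: alpha, mode: steady, freq: 8]: Group B (mode is steady).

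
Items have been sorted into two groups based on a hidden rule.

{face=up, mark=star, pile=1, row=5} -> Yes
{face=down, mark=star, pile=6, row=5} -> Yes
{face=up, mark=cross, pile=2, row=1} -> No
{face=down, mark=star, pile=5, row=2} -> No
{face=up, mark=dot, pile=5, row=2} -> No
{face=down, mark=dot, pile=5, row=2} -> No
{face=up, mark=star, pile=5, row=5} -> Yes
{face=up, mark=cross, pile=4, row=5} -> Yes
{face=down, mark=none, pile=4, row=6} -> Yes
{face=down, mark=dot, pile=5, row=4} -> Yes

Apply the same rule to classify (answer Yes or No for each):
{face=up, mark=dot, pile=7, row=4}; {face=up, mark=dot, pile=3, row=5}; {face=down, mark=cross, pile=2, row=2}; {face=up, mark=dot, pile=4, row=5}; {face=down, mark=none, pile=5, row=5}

The distinguishing property — row ≥ 4 — holds for all the 'Yes' cases and none of the 'No' cases.

Yes, Yes, No, Yes, Yes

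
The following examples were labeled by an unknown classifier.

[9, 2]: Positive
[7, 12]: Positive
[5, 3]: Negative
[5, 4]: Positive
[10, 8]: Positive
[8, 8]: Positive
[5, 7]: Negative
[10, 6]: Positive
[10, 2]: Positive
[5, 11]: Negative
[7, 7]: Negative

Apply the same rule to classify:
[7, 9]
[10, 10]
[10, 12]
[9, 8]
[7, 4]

Negative, Positive, Positive, Positive, Positive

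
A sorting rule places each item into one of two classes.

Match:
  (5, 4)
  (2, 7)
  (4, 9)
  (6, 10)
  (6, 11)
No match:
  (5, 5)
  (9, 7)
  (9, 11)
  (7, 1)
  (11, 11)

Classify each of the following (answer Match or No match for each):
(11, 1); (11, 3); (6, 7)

The simplest hypothesis consistent with all the labels is: product is even.
(11, 1): No match (11·1 = 11).
(11, 3): No match (11·3 = 33).
(6, 7): Match (6·7 = 42).

No match, No match, Match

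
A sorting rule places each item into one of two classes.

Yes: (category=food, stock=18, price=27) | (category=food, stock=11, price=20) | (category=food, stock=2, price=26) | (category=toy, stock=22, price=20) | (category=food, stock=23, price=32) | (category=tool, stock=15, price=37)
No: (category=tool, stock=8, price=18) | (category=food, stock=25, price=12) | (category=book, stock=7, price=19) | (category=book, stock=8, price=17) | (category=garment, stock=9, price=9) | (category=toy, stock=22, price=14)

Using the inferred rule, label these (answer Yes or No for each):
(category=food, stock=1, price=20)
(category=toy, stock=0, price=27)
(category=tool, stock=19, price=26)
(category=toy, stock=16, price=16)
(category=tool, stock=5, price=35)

All 'Yes' examples share one property — price ≥ 20 — and every 'No' example lacks it.
(category=food, stock=1, price=20): price = 20 — qualifies, so Yes. (category=toy, stock=0, price=27): price = 27 — qualifies, so Yes. (category=tool, stock=19, price=26): price = 26 — qualifies, so Yes. (category=toy, stock=16, price=16): price = 16 — does not pass, so No. (category=tool, stock=5, price=35): price = 35 — qualifies, so Yes.

Yes, Yes, Yes, No, Yes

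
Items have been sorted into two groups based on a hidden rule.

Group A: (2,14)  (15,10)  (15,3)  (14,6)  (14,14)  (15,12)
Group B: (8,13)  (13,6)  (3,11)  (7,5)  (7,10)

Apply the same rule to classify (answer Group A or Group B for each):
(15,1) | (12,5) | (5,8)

Group A, Group B, Group B

The classifier is using: max ≥ 14.
Group A: (15,1), since max 15. Group B: (12,5), since max 12. Group B: (5,8), since max 8.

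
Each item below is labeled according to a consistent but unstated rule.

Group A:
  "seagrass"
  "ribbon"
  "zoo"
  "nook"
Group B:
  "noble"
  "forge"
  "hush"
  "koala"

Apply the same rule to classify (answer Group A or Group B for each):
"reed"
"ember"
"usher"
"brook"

Looking at the examples, the only property every 'Group A' case has and every 'Group B' case lacks is: has a double letter.

Group A, Group B, Group B, Group A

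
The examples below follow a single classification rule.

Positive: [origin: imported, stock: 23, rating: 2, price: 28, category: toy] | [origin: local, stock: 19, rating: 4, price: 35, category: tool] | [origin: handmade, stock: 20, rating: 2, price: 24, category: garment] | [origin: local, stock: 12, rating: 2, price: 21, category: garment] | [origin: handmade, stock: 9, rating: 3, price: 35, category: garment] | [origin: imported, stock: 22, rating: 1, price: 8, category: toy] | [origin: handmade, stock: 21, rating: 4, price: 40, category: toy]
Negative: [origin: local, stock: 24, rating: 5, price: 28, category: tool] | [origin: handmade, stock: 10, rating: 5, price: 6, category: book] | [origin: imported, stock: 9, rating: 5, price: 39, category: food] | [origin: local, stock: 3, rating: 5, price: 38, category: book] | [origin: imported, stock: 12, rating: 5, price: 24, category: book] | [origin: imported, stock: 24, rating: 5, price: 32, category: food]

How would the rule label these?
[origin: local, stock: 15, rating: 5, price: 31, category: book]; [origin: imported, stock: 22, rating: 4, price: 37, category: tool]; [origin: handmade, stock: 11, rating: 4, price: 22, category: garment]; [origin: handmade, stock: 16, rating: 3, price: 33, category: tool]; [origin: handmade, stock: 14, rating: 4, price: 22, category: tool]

Every 'Positive' example satisfies: rating ≤ 4. None of the 'Negative' examples do.
[origin: local, stock: 15, rating: 5, price: 31, category: book] → rating = 5 → Negative.
[origin: imported, stock: 22, rating: 4, price: 37, category: tool] → rating = 4 → Positive.
[origin: handmade, stock: 11, rating: 4, price: 22, category: garment] → rating = 4 → Positive.
[origin: handmade, stock: 16, rating: 3, price: 33, category: tool] → rating = 3 → Positive.
[origin: handmade, stock: 14, rating: 4, price: 22, category: tool] → rating = 4 → Positive.

Negative, Positive, Positive, Positive, Positive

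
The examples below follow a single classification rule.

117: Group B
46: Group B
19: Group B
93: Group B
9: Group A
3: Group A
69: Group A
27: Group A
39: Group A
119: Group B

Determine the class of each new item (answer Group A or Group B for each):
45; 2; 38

Group A, Group B, Group B

The rule appears to be: multiple of 3 AND at most 69.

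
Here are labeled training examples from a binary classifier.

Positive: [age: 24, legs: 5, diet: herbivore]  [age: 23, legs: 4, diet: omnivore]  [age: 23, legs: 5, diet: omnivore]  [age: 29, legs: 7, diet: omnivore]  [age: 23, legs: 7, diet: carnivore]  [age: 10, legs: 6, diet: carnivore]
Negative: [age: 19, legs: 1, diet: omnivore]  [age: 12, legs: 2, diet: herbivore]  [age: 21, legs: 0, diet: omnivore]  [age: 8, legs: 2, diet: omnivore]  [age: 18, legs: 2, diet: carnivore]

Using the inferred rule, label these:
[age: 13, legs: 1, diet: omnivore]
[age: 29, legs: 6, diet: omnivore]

Negative, Positive

The pattern is that an item is 'Positive' exactly when: legs ≥ 4.
[age: 13, legs: 1, diet: omnivore]: legs = 1, does not satisfy this → Negative. [age: 29, legs: 6, diet: omnivore]: legs = 6, checks out → Positive.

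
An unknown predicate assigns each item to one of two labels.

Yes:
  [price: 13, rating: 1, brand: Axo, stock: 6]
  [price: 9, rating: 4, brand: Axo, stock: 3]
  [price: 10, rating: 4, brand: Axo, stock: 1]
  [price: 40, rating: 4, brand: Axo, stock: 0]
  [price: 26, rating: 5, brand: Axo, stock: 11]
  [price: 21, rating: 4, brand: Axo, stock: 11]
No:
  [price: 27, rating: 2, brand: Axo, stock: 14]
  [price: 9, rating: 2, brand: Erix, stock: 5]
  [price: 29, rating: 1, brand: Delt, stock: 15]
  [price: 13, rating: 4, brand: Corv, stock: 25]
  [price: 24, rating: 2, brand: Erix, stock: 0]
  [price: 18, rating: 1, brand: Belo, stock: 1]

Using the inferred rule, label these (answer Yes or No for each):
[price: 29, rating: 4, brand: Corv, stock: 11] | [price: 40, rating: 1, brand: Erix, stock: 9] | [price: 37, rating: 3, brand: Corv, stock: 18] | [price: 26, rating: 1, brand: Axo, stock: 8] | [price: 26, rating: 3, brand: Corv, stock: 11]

No, No, No, Yes, No

The classifier is using: brand is Axo AND stock ≤ 11.
No: [price: 29, rating: 4, brand: Corv, stock: 11], since brand is Corv, stock = 11.
No: [price: 40, rating: 1, brand: Erix, stock: 9], since brand is Erix, stock = 9.
No: [price: 37, rating: 3, brand: Corv, stock: 18], since brand is Corv, stock = 18.
Yes: [price: 26, rating: 1, brand: Axo, stock: 8], since brand is Axo, stock = 8.
No: [price: 26, rating: 3, brand: Corv, stock: 11], since brand is Corv, stock = 11.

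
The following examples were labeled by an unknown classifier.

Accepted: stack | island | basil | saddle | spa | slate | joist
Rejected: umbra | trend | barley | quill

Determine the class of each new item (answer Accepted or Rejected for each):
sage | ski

Accepted, Accepted

The simplest hypothesis consistent with all the labels is: contains 's'.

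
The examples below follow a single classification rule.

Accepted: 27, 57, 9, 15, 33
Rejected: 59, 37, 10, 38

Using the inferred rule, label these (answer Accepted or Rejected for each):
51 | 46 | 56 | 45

The rule appears to be: multiple of 3.
51 — 51 = 3·17, hence Accepted.
46 — 46 = 3·15 + 1, hence Rejected.
56 — 56 = 3·18 + 2, hence Rejected.
45 — 45 = 3·15, hence Accepted.

Accepted, Rejected, Rejected, Accepted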